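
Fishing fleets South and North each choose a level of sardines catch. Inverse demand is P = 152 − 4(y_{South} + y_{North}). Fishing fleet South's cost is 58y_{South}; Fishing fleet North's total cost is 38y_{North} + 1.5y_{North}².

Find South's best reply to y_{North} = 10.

Fishing fleet South's profit: π = y_{South}(152 − 4(y_{South} + y_{North})) − 58y_{South}.
∂π/∂y_{South} = 94 − 8y_{South} − 4y_{North} = 0, so y_{South} = 11.75 − 0.5y_{North}.
At y_{North} = 10: y_{South} = 11.75 − 0.5·10 = 6.75.

6.75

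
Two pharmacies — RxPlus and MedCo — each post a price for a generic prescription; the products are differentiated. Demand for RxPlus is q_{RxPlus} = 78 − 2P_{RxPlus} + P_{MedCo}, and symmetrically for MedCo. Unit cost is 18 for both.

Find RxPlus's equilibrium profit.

RxPlus's profit: π = (P_{RxPlus} − 18)(78 − 2P_{RxPlus} + P_{MedCo}).
∂π/∂P_{RxPlus} = 114 − 4P_{RxPlus} + P_{MedCo} = 0 ⇒ P_{RxPlus} = 28.5 + 0.25P_{MedCo}.
Setting P_{RxPlus} = P_{MedCo} in the reaction function: P_{RxPlus} = 28.5 + 0.25P_{RxPlus}, so P_{RxPlus} = 28.5 / 0.75 = 38.
q_{RxPlus} = 78 − 2·38 + 38 = 40.
Profit = (38 − 18)·40 = 800.

800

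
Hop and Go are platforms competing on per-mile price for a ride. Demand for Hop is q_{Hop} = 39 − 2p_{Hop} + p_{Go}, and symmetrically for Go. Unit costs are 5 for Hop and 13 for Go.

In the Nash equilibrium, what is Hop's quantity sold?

Hop's profit: π = (p_{Hop} − 5)(39 − 2p_{Hop} + p_{Go}).
∂π/∂p_{Hop} = 49 − 4p_{Hop} + p_{Go} = 0 ⇒ p_{Hop} = 12.25 + 0.25p_{Go}.
Similarly p_{Go} = 16.25 + 0.25p_{Hop}.
Substituting the second reaction function into the first: p_{Hop} = 12.25 + 0.25(16.25 + 0.25p_{Hop}), which gives 0.9375p_{Hop} = 16.3125 ⇒ p_{Hop} = 17.4.
Then p_{Go} = 16.25 + 0.25·17.4 = 20.6.
q_{Hop} = 39 − 2·17.4 + 20.6 = 24.8.

24.8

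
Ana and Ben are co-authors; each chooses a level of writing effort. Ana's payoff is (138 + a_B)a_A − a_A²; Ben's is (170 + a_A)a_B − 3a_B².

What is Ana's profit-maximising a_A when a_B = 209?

Expanding Ana's payoff: 138a_A + a_Ba_A − a_A².
∂π/∂a_A = 138 + a_B − 2a_A = 0, so a_A = 69 + 0.5a_B.
At a_B = 209: a_A = 69 + 0.5·209 = 173.5.

173.5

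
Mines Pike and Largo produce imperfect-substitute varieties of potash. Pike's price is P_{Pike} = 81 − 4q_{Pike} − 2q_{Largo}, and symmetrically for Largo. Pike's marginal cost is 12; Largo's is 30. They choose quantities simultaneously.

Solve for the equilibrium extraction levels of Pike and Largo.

7.5, 4.5

Mine Pike's profit: π = q_{Pike}(81 − 4q_{Pike} − 2q_{Largo}) − 12q_{Pike}.
∂π/∂q_{Pike} = 69 − 8q_{Pike} − 2q_{Largo} = 0 ⇒ q_{Pike} = 8.625 − 0.25q_{Largo}.
Similarly q_{Largo} = 6.375 − 0.25q_{Pike}.
Solving the two reaction functions simultaneously: (1 − (−0.25)(−0.25))q_{Pike} = 8.625 − 0.25·6.375, so 0.9375q_{Pike} = 225/32 and q_{Pike} = 7.5.
Then q_{Largo} = 6.375 − 0.25·7.5 = 4.5.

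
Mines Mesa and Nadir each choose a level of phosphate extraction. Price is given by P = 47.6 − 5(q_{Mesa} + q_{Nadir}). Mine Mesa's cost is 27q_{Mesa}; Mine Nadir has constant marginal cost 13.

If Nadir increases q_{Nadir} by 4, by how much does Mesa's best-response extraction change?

-2

Mine Mesa's profit: π = q_{Mesa}(47.6 − 5(q_{Mesa} + q_{Nadir})) − 27q_{Mesa}.
∂π/∂q_{Mesa} = 20.6 − 10q_{Mesa} − 5q_{Nadir} = 0, so q_{Mesa} = 2.06 − 0.5q_{Nadir}.
The reaction-function slope is −0.5, so a 4-unit rise in q_{Nadir} moves q_{Mesa} by −0.5 × 4 = −2. Mesa's best response falls — the actions are strategic substitutes.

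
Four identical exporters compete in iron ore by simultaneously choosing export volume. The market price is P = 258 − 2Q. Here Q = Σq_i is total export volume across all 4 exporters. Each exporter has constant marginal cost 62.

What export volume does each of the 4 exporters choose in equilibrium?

A representative exporter's profit is π_i = q_i(258 − 2Q) − 62q_i, with Q = q_i + Σ_{j≠i} q_j.
First-order condition: 196 − 4q_i − 2Σ_{j≠i} q_j = 0.
Imposing symmetry (q_j = q for all j) turns Σ_{j≠i} q_j into 3q, so 196 = 10q and q = 19.6.

19.6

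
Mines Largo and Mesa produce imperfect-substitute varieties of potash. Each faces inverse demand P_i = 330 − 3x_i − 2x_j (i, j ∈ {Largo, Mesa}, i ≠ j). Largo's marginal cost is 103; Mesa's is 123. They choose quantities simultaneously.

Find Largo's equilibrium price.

191.875

Mine Largo's profit: π = x_{Largo}(330 − 3x_{Largo} − 2x_{Mesa}) − 103x_{Largo}.
∂π/∂x_{Largo} = 227 − 6x_{Largo} − 2x_{Mesa} = 0 ⇒ x_{Largo} = 227/6 − (1/3)x_{Mesa}.
Similarly x_{Mesa} = 34.5 − (1/3)x_{Largo}.
Substituting the second reaction function into the first: x_{Largo} = 227/6 − (1/3)(34.5 − (1/3)x_{Largo}), which gives (8/9)x_{Largo} = 79/3 ⇒ x_{Largo} = 29.625.
Then x_{Mesa} = 34.5 − (1/3)·29.625 = 24.625.
P_{Largo} = 330 − 3·29.625 − 2·24.625 = 191.875.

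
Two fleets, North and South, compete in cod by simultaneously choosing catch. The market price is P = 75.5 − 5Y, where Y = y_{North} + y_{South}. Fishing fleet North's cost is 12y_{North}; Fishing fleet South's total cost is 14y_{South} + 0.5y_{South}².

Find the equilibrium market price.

35

Fishing fleet North's profit: π = y_{North}(75.5 − 5(y_{North} + y_{South})) − 12y_{North}.
∂π/∂y_{North} = 63.5 − 10y_{North} − 5y_{South} = 0, so y_{North} = 6.35 − 0.5y_{South}.
For South: ∂π/∂y_{South} = 61.5 − 11y_{South} − 5y_{North} = 0 ⇒ y_{South} = 123/22 − (5/11)y_{North}.
Plugging y_{South} into North's best response: y_{North} = 6.35 − 0.5(123/22 − (5/11)y_{North}) ⇒ (17/22)y_{North} = 391/110, so y_{North} = 4.6.
Then y_{South} = 123/22 − (5/11)·4.6 = 3.5.
Equilibrium price: P = 75.5 − 5·8.1 = 35.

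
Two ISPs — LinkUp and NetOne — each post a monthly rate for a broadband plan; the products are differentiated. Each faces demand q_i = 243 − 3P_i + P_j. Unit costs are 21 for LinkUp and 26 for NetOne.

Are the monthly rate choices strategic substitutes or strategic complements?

strategic complements

LinkUp's profit: π = (P_{LinkUp} − 21)(243 − 3P_{LinkUp} + P_{NetOne}).
∂π/∂P_{LinkUp} = 306 − 6P_{LinkUp} + P_{NetOne} = 0 ⇒ P_{LinkUp} = 51 + (1/6)P_{NetOne}.
The best-response slope dP_{LinkUp}/dP_{NetOne} = 1/6 > 0: the reaction function is upward-sloping, so the choices are strategic complements.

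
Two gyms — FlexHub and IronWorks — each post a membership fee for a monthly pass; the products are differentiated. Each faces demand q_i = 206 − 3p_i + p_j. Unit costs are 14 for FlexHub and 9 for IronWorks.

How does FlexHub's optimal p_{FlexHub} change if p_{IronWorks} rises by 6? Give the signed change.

1

FlexHub's profit: π = (p_{FlexHub} − 14)(206 − 3p_{FlexHub} + p_{IronWorks}).
∂π/∂p_{FlexHub} = 248 − 6p_{FlexHub} + p_{IronWorks} = 0 ⇒ p_{FlexHub} = 124/3 + (1/6)p_{IronWorks}.
The reaction-function slope is 1/6, so a 6-unit rise in p_{IronWorks} moves p_{FlexHub} by 1/6 × 6 = 1. FlexHub's best response rises — the actions are strategic complements.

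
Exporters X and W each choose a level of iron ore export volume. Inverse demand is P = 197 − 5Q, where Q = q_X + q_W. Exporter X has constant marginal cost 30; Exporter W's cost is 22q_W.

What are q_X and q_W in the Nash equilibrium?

10.6, 12.2

Exporter X's profit: π = q_X(197 − 5(q_X + q_W)) − 30q_X.
∂π/∂q_X = 167 − 10q_X − 5q_W = 0, so q_X = 16.7 − 0.5q_W.
By the same steps for W: q_W = 17.5 − 0.5q_X.
Solving the two reaction functions simultaneously: (1 − (−0.5)(−0.5))q_X = 16.7 − 0.5·17.5, so 0.75q_X = 7.95 and q_X = 10.6.
Then q_W = 17.5 − 0.5·10.6 = 12.2.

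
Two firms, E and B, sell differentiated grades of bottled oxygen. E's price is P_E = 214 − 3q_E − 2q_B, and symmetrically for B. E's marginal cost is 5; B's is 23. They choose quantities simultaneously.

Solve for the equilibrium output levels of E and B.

Firm E's profit: π = q_E(214 − 3q_E − 2q_B) − 5q_E.
∂π/∂q_E = 209 − 6q_E − 2q_B = 0 ⇒ q_E = 209/6 − (1/3)q_B.
Similarly q_B = 191/6 − (1/3)q_E.
Plugging q_B into E's best response: q_E = 209/6 − (1/3)(191/6 − (1/3)q_E) ⇒ (8/9)q_E = 218/9, so q_E = 27.25.
Then q_B = 191/6 − (1/3)·27.25 = 22.75.

27.25, 22.75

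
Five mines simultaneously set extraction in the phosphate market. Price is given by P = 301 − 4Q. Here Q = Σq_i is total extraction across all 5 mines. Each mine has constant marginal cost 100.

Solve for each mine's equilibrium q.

8.375

A representative mine's profit is π_i = q_i(301 − 4Q) − 100q_i, with Q = q_i + Σ_{j≠i} q_j.
First-order condition: 201 − 8q_i − 4Σ_{j≠i} q_j = 0.
With identical mines, set every q_j = q: then 201 − 8q − 16q = 0, i.e. q = 201/24 = 8.375.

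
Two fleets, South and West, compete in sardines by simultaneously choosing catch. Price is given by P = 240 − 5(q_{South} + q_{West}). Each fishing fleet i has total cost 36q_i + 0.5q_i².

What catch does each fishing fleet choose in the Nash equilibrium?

Fishing fleet South's profit: π = q_{South}(240 − 5(q_{South} + q_{West})) − 36q_{South} − 0.5q_{South}².
∂π/∂q_{South} = 204 − 11q_{South} − 5q_{West} = 0, so q_{South} = 204/11 − (5/11)q_{West}.
The game is symmetric, so in equilibrium q_{West} = q_{South}: the reaction function gives (16/11)q_{South} = 204/11, hence q_{South} = 12.75.

12.75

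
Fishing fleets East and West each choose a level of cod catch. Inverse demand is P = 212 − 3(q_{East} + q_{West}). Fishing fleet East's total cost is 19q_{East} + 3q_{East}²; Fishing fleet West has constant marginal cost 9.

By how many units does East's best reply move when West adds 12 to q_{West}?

Fishing fleet East's profit: π = q_{East}(212 − 3(q_{East} + q_{West})) − 19q_{East} − 3q_{East}².
∂π/∂q_{East} = 193 − 12q_{East} − 3q_{West} = 0, so q_{East} = 193/12 − 0.25q_{West}.
The reaction-function slope is −0.25, so a 12-unit rise in q_{West} moves q_{East} by −0.25 × 12 = −3. East's best response falls — the actions are strategic substitutes.

-3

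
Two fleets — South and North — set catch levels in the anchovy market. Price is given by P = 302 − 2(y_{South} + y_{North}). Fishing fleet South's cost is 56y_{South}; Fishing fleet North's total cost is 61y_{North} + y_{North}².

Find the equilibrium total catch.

Fishing fleet South's profit: π = y_{South}(302 − 2(y_{South} + y_{North})) − 56y_{South}.
∂π/∂y_{South} = 246 − 4y_{South} − 2y_{North} = 0, so y_{South} = 61.5 − 0.5y_{North}.
For North: ∂π/∂y_{North} = 241 − 6y_{North} − 2y_{South} = 0 ⇒ y_{North} = 241/6 − (1/3)y_{South}.
Plugging y_{North} into South's best response: y_{South} = 61.5 − 0.5(241/6 − (1/3)y_{South}) ⇒ (5/6)y_{South} = 497/12, so y_{South} = 49.7.
Then y_{North} = 241/6 − (1/3)·49.7 = 23.6.
Total catch: 49.7 + 23.6 = 73.3.

73.3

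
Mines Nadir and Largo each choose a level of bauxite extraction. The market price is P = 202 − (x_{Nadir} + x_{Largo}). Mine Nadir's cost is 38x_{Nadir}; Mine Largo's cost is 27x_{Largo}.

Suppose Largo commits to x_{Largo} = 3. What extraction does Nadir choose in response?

Mine Nadir's profit: π = x_{Nadir}(202 − (x_{Nadir} + x_{Largo})) − 38x_{Nadir}.
∂π/∂x_{Nadir} = 164 − 2x_{Nadir} − x_{Largo} = 0, so x_{Nadir} = 82 − 0.5x_{Largo}.
At x_{Largo} = 3: x_{Nadir} = 82 − 0.5·3 = 80.5.

80.5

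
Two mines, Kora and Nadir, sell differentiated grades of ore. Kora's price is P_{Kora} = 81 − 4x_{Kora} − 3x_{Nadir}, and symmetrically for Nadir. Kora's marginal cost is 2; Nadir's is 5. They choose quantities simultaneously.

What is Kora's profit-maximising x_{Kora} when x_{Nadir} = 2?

Mine Kora's profit: π = x_{Kora}(81 − 4x_{Kora} − 3x_{Nadir}) − 2x_{Kora}.
∂π/∂x_{Kora} = 79 − 8x_{Kora} − 3x_{Nadir} = 0 ⇒ x_{Kora} = 9.875 − 0.375x_{Nadir}.
At x_{Nadir} = 2: x_{Kora} = 9.875 − 0.375·2 = 9.125.

9.125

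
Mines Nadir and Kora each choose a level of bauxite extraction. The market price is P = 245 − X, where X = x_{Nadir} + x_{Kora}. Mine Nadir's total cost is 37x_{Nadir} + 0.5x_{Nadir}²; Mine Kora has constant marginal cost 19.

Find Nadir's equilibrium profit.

2166

Mine Nadir's profit: π = x_{Nadir}(245 − (x_{Nadir} + x_{Kora})) − 37x_{Nadir} − 0.5x_{Nadir}².
∂π/∂x_{Nadir} = 208 − 3x_{Nadir} − x_{Kora} = 0, so x_{Nadir} = 208/3 − (1/3)x_{Kora}.
For Kora: ∂π/∂x_{Kora} = 226 − 2x_{Kora} − x_{Nadir} = 0 ⇒ x_{Kora} = 113 − 0.5x_{Nadir}.
Substituting the second reaction function into the first: x_{Nadir} = 208/3 − (1/3)(113 − 0.5x_{Nadir}), which gives (5/6)x_{Nadir} = 95/3 ⇒ x_{Nadir} = 38.
Then x_{Kora} = 113 − 0.5·38 = 94.
Price P = 245 − 132 = 113.
Nadir's profit: (113 − 37)·38 − 0.5(38)² = 2166.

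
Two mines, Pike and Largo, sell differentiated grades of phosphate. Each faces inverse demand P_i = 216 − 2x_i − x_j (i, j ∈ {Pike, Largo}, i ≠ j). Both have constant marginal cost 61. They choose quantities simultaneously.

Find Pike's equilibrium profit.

1922

Mine Pike's profit: π = x_{Pike}(216 − 2x_{Pike} − x_{Largo}) − 61x_{Pike}.
∂π/∂x_{Pike} = 155 − 4x_{Pike} − x_{Largo} = 0 ⇒ x_{Pike} = 38.75 − 0.25x_{Largo}.
The game is symmetric, so in equilibrium x_{Largo} = x_{Pike}: the reaction function gives 1.25x_{Pike} = 38.75, hence x_{Pike} = 31.
P_{Pike} = 216 − 2·31 − 31 = 123.
Profit = (123 − 61)·31 = 1922.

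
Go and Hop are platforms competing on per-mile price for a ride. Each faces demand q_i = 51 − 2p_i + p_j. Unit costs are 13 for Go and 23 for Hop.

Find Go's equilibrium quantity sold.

28

Go's profit: π = (p_{Go} − 13)(51 − 2p_{Go} + p_{Hop}).
∂π/∂p_{Go} = 77 − 4p_{Go} + p_{Hop} = 0 ⇒ p_{Go} = 19.25 + 0.25p_{Hop}.
Similarly p_{Hop} = 24.25 + 0.25p_{Go}.
Substituting the second reaction function into the first: p_{Go} = 19.25 + 0.25(24.25 + 0.25p_{Go}), which gives 0.9375p_{Go} = 25.3125 ⇒ p_{Go} = 27.
Then p_{Hop} = 24.25 + 0.25·27 = 31.
q_{Go} = 51 − 2·27 + 31 = 28.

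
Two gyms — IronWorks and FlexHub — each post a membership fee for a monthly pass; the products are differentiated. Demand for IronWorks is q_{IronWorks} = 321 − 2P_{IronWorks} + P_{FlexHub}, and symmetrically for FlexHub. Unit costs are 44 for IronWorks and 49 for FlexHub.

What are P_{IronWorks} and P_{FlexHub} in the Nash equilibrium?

137, 139

IronWorks's profit: π = (P_{IronWorks} − 44)(321 − 2P_{IronWorks} + P_{FlexHub}).
∂π/∂P_{IronWorks} = 409 − 4P_{IronWorks} + P_{FlexHub} = 0 ⇒ P_{IronWorks} = 102.25 + 0.25P_{FlexHub}.
Similarly P_{FlexHub} = 104.75 + 0.25P_{IronWorks}.
Substituting the second reaction function into the first: P_{IronWorks} = 102.25 + 0.25(104.75 + 0.25P_{IronWorks}), which gives 0.9375P_{IronWorks} = 128.4375 ⇒ P_{IronWorks} = 137.
Then P_{FlexHub} = 104.75 + 0.25·137 = 139.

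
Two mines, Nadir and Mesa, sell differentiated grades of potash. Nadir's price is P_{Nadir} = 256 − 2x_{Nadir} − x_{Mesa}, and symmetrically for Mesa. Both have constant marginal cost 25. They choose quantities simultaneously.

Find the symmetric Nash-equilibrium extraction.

46.2

Mine Nadir's profit: π = x_{Nadir}(256 − 2x_{Nadir} − x_{Mesa}) − 25x_{Nadir}.
∂π/∂x_{Nadir} = 231 − 4x_{Nadir} − x_{Mesa} = 0 ⇒ x_{Nadir} = 57.75 − 0.25x_{Mesa}.
The game is symmetric, so in equilibrium x_{Mesa} = x_{Nadir}: the reaction function gives 1.25x_{Nadir} = 57.75, hence x_{Nadir} = 46.2.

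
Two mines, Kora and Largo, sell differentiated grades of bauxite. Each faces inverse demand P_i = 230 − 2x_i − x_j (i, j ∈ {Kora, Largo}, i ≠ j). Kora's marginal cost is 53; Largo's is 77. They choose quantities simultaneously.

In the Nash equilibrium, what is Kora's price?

Mine Kora's profit: π = x_{Kora}(230 − 2x_{Kora} − x_{Largo}) − 53x_{Kora}.
∂π/∂x_{Kora} = 177 − 4x_{Kora} − x_{Largo} = 0 ⇒ x_{Kora} = 44.25 − 0.25x_{Largo}.
Similarly x_{Largo} = 38.25 − 0.25x_{Kora}.
Plugging x_{Largo} into Kora's best response: x_{Kora} = 44.25 − 0.25(38.25 − 0.25x_{Kora}) ⇒ 0.9375x_{Kora} = 34.6875, so x_{Kora} = 37.
Then x_{Largo} = 38.25 − 0.25·37 = 29.
P_{Kora} = 230 − 2·37 − 29 = 127.

127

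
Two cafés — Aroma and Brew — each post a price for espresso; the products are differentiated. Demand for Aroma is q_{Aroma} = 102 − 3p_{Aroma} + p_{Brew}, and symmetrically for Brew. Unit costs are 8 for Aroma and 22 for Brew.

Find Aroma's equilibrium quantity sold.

Aroma's profit: π = (p_{Aroma} − 8)(102 − 3p_{Aroma} + p_{Brew}).
∂π/∂p_{Aroma} = 126 − 6p_{Aroma} + p_{Brew} = 0 ⇒ p_{Aroma} = 21 + (1/6)p_{Brew}.
Similarly p_{Brew} = 28 + (1/6)p_{Aroma}.
Substituting the second reaction function into the first: p_{Aroma} = 21 + (1/6)(28 + (1/6)p_{Aroma}), which gives (35/36)p_{Aroma} = 77/3 ⇒ p_{Aroma} = 26.4.
Then p_{Brew} = 28 + (1/6)·26.4 = 32.4.
q_{Aroma} = 102 − 3·26.4 + 32.4 = 55.2.

55.2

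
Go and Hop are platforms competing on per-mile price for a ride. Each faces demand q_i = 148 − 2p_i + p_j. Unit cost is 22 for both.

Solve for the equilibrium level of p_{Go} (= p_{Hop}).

Go's profit: π = (p_{Go} − 22)(148 − 2p_{Go} + p_{Hop}).
∂π/∂p_{Go} = 192 − 4p_{Go} + p_{Hop} = 0 ⇒ p_{Go} = 48 + 0.25p_{Hop}.
By symmetry p_{Hop} = p_{Go}; substituting into the reaction function, 0.75p_{Go} = 48 and p_{Go} = 64.

64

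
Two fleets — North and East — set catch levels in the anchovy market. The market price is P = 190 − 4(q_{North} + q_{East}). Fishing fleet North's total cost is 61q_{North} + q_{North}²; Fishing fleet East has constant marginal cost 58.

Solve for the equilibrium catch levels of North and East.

7.875, 12.5625

Fishing fleet North's profit: π = q_{North}(190 − 4(q_{North} + q_{East})) − 61q_{North} − q_{North}².
∂π/∂q_{North} = 129 − 10q_{North} − 4q_{East} = 0, so q_{North} = 12.9 − 0.4q_{East}.
For East: ∂π/∂q_{East} = 132 − 8q_{East} − 4q_{North} = 0 ⇒ q_{East} = 16.5 − 0.5q_{North}.
Plugging q_{East} into North's best response: q_{North} = 12.9 − 0.4(16.5 − 0.5q_{North}) ⇒ 0.8q_{North} = 6.3, so q_{North} = 7.875.
Then q_{East} = 16.5 − 0.5·7.875 = 12.5625.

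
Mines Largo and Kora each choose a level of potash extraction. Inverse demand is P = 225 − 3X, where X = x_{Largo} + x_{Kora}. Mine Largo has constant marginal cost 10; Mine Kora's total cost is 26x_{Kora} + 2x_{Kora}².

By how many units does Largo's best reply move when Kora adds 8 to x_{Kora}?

Mine Largo's profit: π = x_{Largo}(225 − 3(x_{Largo} + x_{Kora})) − 10x_{Largo}.
∂π/∂x_{Largo} = 215 − 6x_{Largo} − 3x_{Kora} = 0, so x_{Largo} = 215/6 − 0.5x_{Kora}.
The reaction-function slope is −0.5, so an 8-unit rise in x_{Kora} moves x_{Largo} by −0.5 × 8 = −4. Largo's best response falls — the actions are strategic substitutes.

-4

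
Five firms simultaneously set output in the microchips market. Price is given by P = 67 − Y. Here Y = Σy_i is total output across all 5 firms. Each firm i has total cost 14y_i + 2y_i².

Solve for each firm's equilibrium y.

5.3

A representative firm's profit is π_i = y_i(67 − Y) − 14y_i − 2y_i², with Y = y_i + Σ_{j≠i} y_j.
First-order condition: 53 − 6y_i − Σ_{j≠i} y_j = 0.
With identical firms, set every y_j = y: then 53 − 6y − 4y = 0, i.e. y = 53/10 = 5.3.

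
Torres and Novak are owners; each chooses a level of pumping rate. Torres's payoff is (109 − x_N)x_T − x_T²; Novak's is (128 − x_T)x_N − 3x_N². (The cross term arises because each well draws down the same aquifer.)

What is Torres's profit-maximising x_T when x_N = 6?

Expanding Torres's payoff: 109x_T − x_Nx_T − x_T².
∂π/∂x_T = 109 − x_N − 2x_T = 0, so x_T = 54.5 − 0.5x_N.
At x_N = 6: x_T = 54.5 − 0.5·6 = 51.5.

51.5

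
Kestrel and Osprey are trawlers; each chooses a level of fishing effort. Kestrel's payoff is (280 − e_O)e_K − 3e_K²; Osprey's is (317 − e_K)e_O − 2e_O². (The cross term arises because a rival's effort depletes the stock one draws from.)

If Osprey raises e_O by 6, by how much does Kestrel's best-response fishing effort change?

Expanding Kestrel's payoff: 280e_K − e_Oe_K − 3e_K².
∂π/∂e_K = 280 − e_O − 6e_K = 0, so e_K = 140/3 − (1/6)e_O.
The reaction-function slope is −1/6, so a 6-unit rise in e_O moves e_K by −1/6 × 6 = −1. Kestrel's best response falls — the actions are strategic substitutes.

-1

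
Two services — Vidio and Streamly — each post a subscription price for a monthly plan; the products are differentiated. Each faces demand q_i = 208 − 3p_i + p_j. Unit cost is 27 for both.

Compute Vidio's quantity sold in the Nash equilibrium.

Vidio's profit: π = (p_{Vidio} − 27)(208 − 3p_{Vidio} + p_{Streamly}).
∂π/∂p_{Vidio} = 289 − 6p_{Vidio} + p_{Streamly} = 0 ⇒ p_{Vidio} = 289/6 + (1/6)p_{Streamly}.
The game is symmetric, so in equilibrium p_{Streamly} = p_{Vidio}: the reaction function gives (5/6)p_{Vidio} = 289/6, hence p_{Vidio} = 57.8.
q_{Vidio} = 208 − 3·57.8 + 57.8 = 92.4.

92.4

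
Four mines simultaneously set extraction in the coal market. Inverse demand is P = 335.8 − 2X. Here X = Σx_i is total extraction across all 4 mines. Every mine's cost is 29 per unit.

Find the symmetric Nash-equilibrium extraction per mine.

A representative mine's profit is π_i = x_i(335.8 − 2X) − 29x_i, with X = x_i + Σ_{j≠i} x_j.
First-order condition: 306.8 − 4x_i − 2Σ_{j≠i} x_j = 0.
In a symmetric equilibrium every mine chooses the same x, so Σ_{j≠i} x_j = 3x. The condition becomes 306.8 − 10x = 0, giving x = 306.8/10 = 30.68.

30.68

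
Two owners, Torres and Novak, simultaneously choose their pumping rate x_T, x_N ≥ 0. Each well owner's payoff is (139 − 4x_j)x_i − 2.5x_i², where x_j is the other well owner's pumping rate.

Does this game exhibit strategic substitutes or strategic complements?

strategic substitutes

Torres's payoff is (139 − 4x_N)x_T − 2.5x_T².
∂π/∂x_T = 139 − 4x_N − 5x_T = 0, so x_T = 27.8 − 0.8x_N.
The best-response slope dx_T/dx_N = −0.8 < 0: the reaction function is downward-sloping, so the choices are strategic substitutes.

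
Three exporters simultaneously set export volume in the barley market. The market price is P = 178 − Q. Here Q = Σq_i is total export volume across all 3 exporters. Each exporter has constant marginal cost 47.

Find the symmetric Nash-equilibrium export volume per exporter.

32.75

A representative exporter's profit is π_i = q_i(178 − Q) − 47q_i, with Q = q_i + Σ_{j≠i} q_j.
First-order condition: 131 − 2q_i − Σ_{j≠i} q_j = 0.
In a symmetric equilibrium every exporter chooses the same q, so Σ_{j≠i} q_j = 2q. The condition becomes 131 − 4q = 0, giving q = 131/4 = 32.75.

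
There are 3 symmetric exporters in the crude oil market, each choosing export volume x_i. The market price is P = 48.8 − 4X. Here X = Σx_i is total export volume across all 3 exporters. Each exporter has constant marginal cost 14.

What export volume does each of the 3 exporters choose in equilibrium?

2.175

A representative exporter's profit is π_i = x_i(48.8 − 4X) − 14x_i, with X = x_i + Σ_{j≠i} x_j.
First-order condition: 34.8 − 8x_i − 4Σ_{j≠i} x_j = 0.
In a symmetric equilibrium every exporter chooses the same x, so Σ_{j≠i} x_j = 2x. The condition becomes 34.8 − 16x = 0, giving x = 34.8/16 = 2.175.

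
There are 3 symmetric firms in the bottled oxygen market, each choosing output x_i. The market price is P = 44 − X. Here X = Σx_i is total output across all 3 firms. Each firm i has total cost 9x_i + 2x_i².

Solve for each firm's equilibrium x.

4.375

A representative firm's profit is π_i = x_i(44 − X) − 9x_i − 2x_i², with X = x_i + Σ_{j≠i} x_j.
First-order condition: 35 − 6x_i − Σ_{j≠i} x_j = 0.
In a symmetric equilibrium every firm chooses the same x, so Σ_{j≠i} x_j = 2x. The condition becomes 35 − 8x = 0, giving x = 35/8 = 4.375.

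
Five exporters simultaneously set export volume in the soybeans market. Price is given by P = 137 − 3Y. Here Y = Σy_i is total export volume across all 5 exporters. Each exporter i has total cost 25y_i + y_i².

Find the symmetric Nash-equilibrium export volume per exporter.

5.6

A representative exporter's profit is π_i = y_i(137 − 3Y) − 25y_i − y_i², with Y = y_i + Σ_{j≠i} y_j.
First-order condition: 112 − 8y_i − 3Σ_{j≠i} y_j = 0.
In a symmetric equilibrium every exporter chooses the same y, so Σ_{j≠i} y_j = 4y. The condition becomes 112 − 20y = 0, giving y = 112/20 = 5.6.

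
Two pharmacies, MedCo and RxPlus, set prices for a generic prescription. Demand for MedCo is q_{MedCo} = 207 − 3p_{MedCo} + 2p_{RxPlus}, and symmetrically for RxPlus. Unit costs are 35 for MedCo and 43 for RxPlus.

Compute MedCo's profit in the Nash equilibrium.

5940.75

MedCo's profit: π = (p_{MedCo} − 35)(207 − 3p_{MedCo} + 2p_{RxPlus}).
∂π/∂p_{MedCo} = 312 − 6p_{MedCo} + 2p_{RxPlus} = 0 ⇒ p_{MedCo} = 52 + (1/3)p_{RxPlus}.
Similarly p_{RxPlus} = 56 + (1/3)p_{MedCo}.
Solving the two reaction functions simultaneously: (1 − (1/3)(1/3))p_{MedCo} = 52 + (1/3)·56, so (8/9)p_{MedCo} = 212/3 and p_{MedCo} = 79.5.
Then p_{RxPlus} = 56 + (1/3)·79.5 = 82.5.
q_{MedCo} = 207 − 3·79.5 + 2·82.5 = 133.5.
Profit = (79.5 − 35)·133.5 = 5940.75.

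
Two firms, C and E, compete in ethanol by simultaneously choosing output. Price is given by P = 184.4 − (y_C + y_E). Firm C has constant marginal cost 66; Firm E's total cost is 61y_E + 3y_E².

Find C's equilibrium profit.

3016.2064

Firm C's profit: π = y_C(184.4 − (y_C + y_E)) − 66y_C.
∂π/∂y_C = 118.4 − 2y_C − y_E = 0, so y_C = 59.2 − 0.5y_E.
For E: ∂π/∂y_E = 123.4 − 8y_E − y_C = 0 ⇒ y_E = 15.425 − 0.125y_C.
Plugging y_E into C's best response: y_C = 59.2 − 0.5(15.425 − 0.125y_C) ⇒ 0.9375y_C = 51.4875, so y_C = 54.92.
Then y_E = 15.425 − 0.125·54.92 = 8.56.
Price P = 184.4 − 63.48 = 120.92.
C's profit: (120.92 − 66)·54.92 = 3016.2064.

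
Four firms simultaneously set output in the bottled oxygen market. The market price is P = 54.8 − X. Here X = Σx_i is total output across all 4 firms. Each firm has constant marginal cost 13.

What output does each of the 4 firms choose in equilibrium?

A representative firm's profit is π_i = x_i(54.8 − X) − 13x_i, with X = x_i + Σ_{j≠i} x_j.
First-order condition: 41.8 − 2x_i − Σ_{j≠i} x_j = 0.
In a symmetric equilibrium every firm chooses the same x, so Σ_{j≠i} x_j = 3x. The condition becomes 41.8 − 5x = 0, giving x = 41.8/5 = 8.36.

8.36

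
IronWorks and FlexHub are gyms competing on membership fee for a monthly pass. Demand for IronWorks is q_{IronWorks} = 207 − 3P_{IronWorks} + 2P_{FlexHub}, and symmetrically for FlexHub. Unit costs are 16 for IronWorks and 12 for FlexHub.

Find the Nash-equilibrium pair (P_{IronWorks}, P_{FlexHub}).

63, 61.5

IronWorks's profit: π = (P_{IronWorks} − 16)(207 − 3P_{IronWorks} + 2P_{FlexHub}).
∂π/∂P_{IronWorks} = 255 − 6P_{IronWorks} + 2P_{FlexHub} = 0 ⇒ P_{IronWorks} = 42.5 + (1/3)P_{FlexHub}.
Similarly P_{FlexHub} = 40.5 + (1/3)P_{IronWorks}.
Plugging P_{FlexHub} into IronWorks's best response: P_{IronWorks} = 42.5 + (1/3)(40.5 + (1/3)P_{IronWorks}) ⇒ (8/9)P_{IronWorks} = 56, so P_{IronWorks} = 63.
Then P_{FlexHub} = 40.5 + (1/3)·63 = 61.5.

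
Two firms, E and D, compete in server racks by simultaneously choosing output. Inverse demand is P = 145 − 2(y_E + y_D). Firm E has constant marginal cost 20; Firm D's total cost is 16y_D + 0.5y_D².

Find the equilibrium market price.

65.875

Firm E's profit: π = y_E(145 − 2(y_E + y_D)) − 20y_E.
∂π/∂y_E = 125 − 4y_E − 2y_D = 0, so y_E = 31.25 − 0.5y_D.
For D: ∂π/∂y_D = 129 − 5y_D − 2y_E = 0 ⇒ y_D = 25.8 − 0.4y_E.
Substituting the second reaction function into the first: y_E = 31.25 − 0.5(25.8 − 0.4y_E), which gives 0.8y_E = 18.35 ⇒ y_E = 22.9375.
Then y_D = 25.8 − 0.4·22.9375 = 16.625.
Equilibrium price: P = 145 − 2·39.5625 = 65.875.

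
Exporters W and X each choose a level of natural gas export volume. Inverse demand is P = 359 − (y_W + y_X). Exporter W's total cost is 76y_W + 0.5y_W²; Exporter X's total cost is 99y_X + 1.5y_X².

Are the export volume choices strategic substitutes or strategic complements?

Exporter W's profit: π = y_W(359 − (y_W + y_X)) − 76y_W − 0.5y_W².
∂π/∂y_W = 283 − 3y_W − y_X = 0, so y_W = 283/3 − (1/3)y_X.
The best-response slope dy_W/dy_X = −1/3 < 0: the reaction function is downward-sloping, so the choices are strategic substitutes.

strategic substitutes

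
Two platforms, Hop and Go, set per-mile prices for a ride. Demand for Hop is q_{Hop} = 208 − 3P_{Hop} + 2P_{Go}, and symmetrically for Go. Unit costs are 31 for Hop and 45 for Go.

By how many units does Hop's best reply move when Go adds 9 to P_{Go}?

3

Hop's profit: π = (P_{Hop} − 31)(208 − 3P_{Hop} + 2P_{Go}).
∂π/∂P_{Hop} = 301 − 6P_{Hop} + 2P_{Go} = 0 ⇒ P_{Hop} = 301/6 + (1/3)P_{Go}.
The reaction-function slope is 1/3, so a 9-unit rise in P_{Go} moves P_{Hop} by 1/3 × 9 = 3. Hop's best response rises — the actions are strategic complements.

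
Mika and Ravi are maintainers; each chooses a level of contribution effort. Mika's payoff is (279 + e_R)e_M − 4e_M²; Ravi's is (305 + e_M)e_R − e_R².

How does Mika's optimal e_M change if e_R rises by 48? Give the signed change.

6

Expanding Mika's payoff: 279e_M + e_Re_M − 4e_M².
∂π/∂e_M = 279 + e_R − 8e_M = 0, so e_M = 34.875 + 0.125e_R.
The reaction-function slope is 0.125, so a 48-unit rise in e_R moves e_M by 0.125 × 48 = 6. Mika's best response rises — the actions are strategic complements.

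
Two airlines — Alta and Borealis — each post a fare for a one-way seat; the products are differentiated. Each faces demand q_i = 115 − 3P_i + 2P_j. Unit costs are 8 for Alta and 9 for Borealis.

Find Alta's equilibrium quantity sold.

Alta's profit: π = (P_{Alta} − 8)(115 − 3P_{Alta} + 2P_{Borealis}).
∂π/∂P_{Alta} = 139 − 6P_{Alta} + 2P_{Borealis} = 0 ⇒ P_{Alta} = 139/6 + (1/3)P_{Borealis}.
Similarly P_{Borealis} = 71/3 + (1/3)P_{Alta}.
Substituting the second reaction function into the first: P_{Alta} = 139/6 + (1/3)(71/3 + (1/3)P_{Alta}), which gives (8/9)P_{Alta} = 559/18 ⇒ P_{Alta} = 34.9375.
Then P_{Borealis} = 71/3 + (1/3)·34.9375 = 35.3125.
q_{Alta} = 115 − 3·34.9375 + 2·35.3125 = 80.8125.

80.8125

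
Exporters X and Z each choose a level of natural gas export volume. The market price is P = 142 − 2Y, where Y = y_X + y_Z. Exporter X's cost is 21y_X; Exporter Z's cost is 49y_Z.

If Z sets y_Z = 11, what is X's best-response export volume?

24.75

Exporter X's profit: π = y_X(142 − 2(y_X + y_Z)) − 21y_X.
∂π/∂y_X = 121 − 4y_X − 2y_Z = 0, so y_X = 30.25 − 0.5y_Z.
At y_Z = 11: y_X = 30.25 − 0.5·11 = 24.75.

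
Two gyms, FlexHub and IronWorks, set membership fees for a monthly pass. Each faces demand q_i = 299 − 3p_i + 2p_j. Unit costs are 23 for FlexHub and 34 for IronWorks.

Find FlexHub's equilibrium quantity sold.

FlexHub's profit: π = (p_{FlexHub} − 23)(299 − 3p_{FlexHub} + 2p_{IronWorks}).
∂π/∂p_{FlexHub} = 368 − 6p_{FlexHub} + 2p_{IronWorks} = 0 ⇒ p_{FlexHub} = 184/3 + (1/3)p_{IronWorks}.
Similarly p_{IronWorks} = 401/6 + (1/3)p_{FlexHub}.
Solving the two reaction functions simultaneously: (1 − (1/3)(1/3))p_{FlexHub} = 184/3 + (1/3)·(401/6), so (8/9)p_{FlexHub} = 1505/18 and p_{FlexHub} = 94.0625.
Then p_{IronWorks} = 401/6 + (1/3)·94.0625 = 98.1875.
q_{FlexHub} = 299 − 3·94.0625 + 2·98.1875 = 213.1875.

213.1875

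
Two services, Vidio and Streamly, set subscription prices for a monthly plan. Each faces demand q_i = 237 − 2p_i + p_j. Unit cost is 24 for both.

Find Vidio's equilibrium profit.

Vidio's profit: π = (p_{Vidio} − 24)(237 − 2p_{Vidio} + p_{Streamly}).
∂π/∂p_{Vidio} = 285 − 4p_{Vidio} + p_{Streamly} = 0 ⇒ p_{Vidio} = 71.25 + 0.25p_{Streamly}.
The game is symmetric, so in equilibrium p_{Streamly} = p_{Vidio}: the reaction function gives 0.75p_{Vidio} = 71.25, hence p_{Vidio} = 95.
q_{Vidio} = 237 − 2·95 + 95 = 142.
Profit = (95 − 24)·142 = 10082.

10082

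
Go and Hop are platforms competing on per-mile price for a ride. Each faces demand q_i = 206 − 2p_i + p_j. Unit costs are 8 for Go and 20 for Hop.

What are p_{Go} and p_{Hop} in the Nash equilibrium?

Go's profit: π = (p_{Go} − 8)(206 − 2p_{Go} + p_{Hop}).
∂π/∂p_{Go} = 222 − 4p_{Go} + p_{Hop} = 0 ⇒ p_{Go} = 55.5 + 0.25p_{Hop}.
Similarly p_{Hop} = 61.5 + 0.25p_{Go}.
Solving the two reaction functions simultaneously: (1 − (0.25)(0.25))p_{Go} = 55.5 + 0.25·61.5, so 0.9375p_{Go} = 70.875 and p_{Go} = 75.6.
Then p_{Hop} = 61.5 + 0.25·75.6 = 80.4.

75.6, 80.4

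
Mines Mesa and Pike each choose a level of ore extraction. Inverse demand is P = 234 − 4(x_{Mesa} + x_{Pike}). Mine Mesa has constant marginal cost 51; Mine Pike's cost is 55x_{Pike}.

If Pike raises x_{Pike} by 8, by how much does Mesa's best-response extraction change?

-4

Mine Mesa's profit: π = x_{Mesa}(234 − 4(x_{Mesa} + x_{Pike})) − 51x_{Mesa}.
∂π/∂x_{Mesa} = 183 − 8x_{Mesa} − 4x_{Pike} = 0, so x_{Mesa} = 22.875 − 0.5x_{Pike}.
The reaction-function slope is −0.5, so an 8-unit rise in x_{Pike} moves x_{Mesa} by −0.5 × 8 = −4. Mesa's best response falls — the actions are strategic substitutes.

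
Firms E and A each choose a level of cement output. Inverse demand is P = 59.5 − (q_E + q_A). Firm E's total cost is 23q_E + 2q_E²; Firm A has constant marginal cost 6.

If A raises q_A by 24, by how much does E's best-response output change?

Firm E's profit: π = q_E(59.5 − (q_E + q_A)) − 23q_E − 2q_E².
∂π/∂q_E = 36.5 − 6q_E − q_A = 0, so q_E = 73/12 − (1/6)q_A.
The reaction-function slope is −1/6, so a 24-unit rise in q_A moves q_E by −1/6 × 24 = −4. E's best response falls — the actions are strategic substitutes.

-4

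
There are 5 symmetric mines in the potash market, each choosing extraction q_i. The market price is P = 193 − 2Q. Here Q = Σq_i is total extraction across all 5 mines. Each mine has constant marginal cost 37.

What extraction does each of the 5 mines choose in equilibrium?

A representative mine's profit is π_i = q_i(193 − 2Q) − 37q_i, with Q = q_i + Σ_{j≠i} q_j.
First-order condition: 156 − 4q_i − 2Σ_{j≠i} q_j = 0.
Imposing symmetry (q_j = q for all j) turns Σ_{j≠i} q_j into 4q, so 156 = 12q and q = 13.

13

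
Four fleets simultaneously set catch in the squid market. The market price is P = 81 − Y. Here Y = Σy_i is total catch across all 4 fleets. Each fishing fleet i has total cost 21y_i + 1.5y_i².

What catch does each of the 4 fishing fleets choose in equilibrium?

A representative fishing fleet's profit is π_i = y_i(81 − Y) − 21y_i − 1.5y_i², with Y = y_i + Σ_{j≠i} y_j.
First-order condition: 60 − 5y_i − Σ_{j≠i} y_j = 0.
In a symmetric equilibrium every fishing fleet chooses the same y, so Σ_{j≠i} y_j = 3y. The condition becomes 60 − 8y = 0, giving y = 60/8 = 7.5.

7.5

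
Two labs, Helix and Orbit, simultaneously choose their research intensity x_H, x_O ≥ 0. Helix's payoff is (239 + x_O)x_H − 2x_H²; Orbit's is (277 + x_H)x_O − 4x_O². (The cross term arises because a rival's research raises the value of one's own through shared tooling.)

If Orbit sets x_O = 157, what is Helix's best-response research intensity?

99

Expanding Helix's payoff: 239x_H + x_Ox_H − 2x_H².
∂π/∂x_H = 239 + x_O − 4x_H = 0, so x_H = 59.75 + 0.25x_O.
At x_O = 157: x_H = 59.75 + 0.25·157 = 99.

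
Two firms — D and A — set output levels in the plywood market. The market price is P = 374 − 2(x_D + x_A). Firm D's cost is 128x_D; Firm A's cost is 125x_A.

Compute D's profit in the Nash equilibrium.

Firm D's profit: π = x_D(374 − 2(x_D + x_A)) − 128x_D.
∂π/∂x_D = 246 − 4x_D − 2x_A = 0, so x_D = 61.5 − 0.5x_A.
By the same steps for A: x_A = 62.25 − 0.5x_D.
Plugging x_A into D's best response: x_D = 61.5 − 0.5(62.25 − 0.5x_D) ⇒ 0.75x_D = 30.375, so x_D = 40.5.
Then x_A = 62.25 − 0.5·40.5 = 42.
Price P = 374 − 2·82.5 = 209.
D's profit: (209 − 128)·40.5 = 3280.5.

3280.5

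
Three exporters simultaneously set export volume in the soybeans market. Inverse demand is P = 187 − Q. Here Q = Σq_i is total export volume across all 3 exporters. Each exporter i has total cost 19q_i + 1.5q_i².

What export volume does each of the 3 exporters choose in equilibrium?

24

A representative exporter's profit is π_i = q_i(187 − Q) − 19q_i − 1.5q_i², with Q = q_i + Σ_{j≠i} q_j.
First-order condition: 168 − 5q_i − Σ_{j≠i} q_j = 0.
In a symmetric equilibrium every exporter chooses the same q, so Σ_{j≠i} q_j = 2q. The condition becomes 168 − 7q = 0, giving q = 168/7 = 24.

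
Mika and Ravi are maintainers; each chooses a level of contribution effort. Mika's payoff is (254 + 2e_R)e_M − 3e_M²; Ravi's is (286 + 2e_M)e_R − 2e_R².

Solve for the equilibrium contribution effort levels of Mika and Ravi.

Expanding Mika's payoff: 254e_M + 2e_Re_M − 3e_M².
∂π/∂e_M = 254 + 2e_R − 6e_M = 0, so e_M = 127/3 + (1/3)e_R.
Likewise for Ravi: e_R = 71.5 + 0.5e_M.
Substituting the second reaction function into the first: e_M = 127/3 + (1/3)(71.5 + 0.5e_M), which gives (5/6)e_M = 397/6 ⇒ e_M = 79.4.
Then e_R = 71.5 + 0.5·79.4 = 111.2.

79.4, 111.2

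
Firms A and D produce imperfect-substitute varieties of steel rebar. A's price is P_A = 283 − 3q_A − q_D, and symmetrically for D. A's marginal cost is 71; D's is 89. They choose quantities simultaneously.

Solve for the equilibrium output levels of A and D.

30.8, 27.2

Firm A's profit: π = q_A(283 − 3q_A − q_D) − 71q_A.
∂π/∂q_A = 212 − 6q_A − q_D = 0 ⇒ q_A = 106/3 − (1/6)q_D.
Similarly q_D = 97/3 − (1/6)q_A.
Substituting the second reaction function into the first: q_A = 106/3 − (1/6)(97/3 − (1/6)q_A), which gives (35/36)q_A = 539/18 ⇒ q_A = 30.8.
Then q_D = 97/3 − (1/6)·30.8 = 27.2.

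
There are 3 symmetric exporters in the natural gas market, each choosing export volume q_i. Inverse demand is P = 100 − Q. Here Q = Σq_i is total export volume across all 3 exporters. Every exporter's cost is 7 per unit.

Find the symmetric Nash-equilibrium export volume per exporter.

A representative exporter's profit is π_i = q_i(100 − Q) − 7q_i, with Q = q_i + Σ_{j≠i} q_j.
First-order condition: 93 − 2q_i − Σ_{j≠i} q_j = 0.
In a symmetric equilibrium every exporter chooses the same q, so Σ_{j≠i} q_j = 2q. The condition becomes 93 − 4q = 0, giving q = 93/4 = 23.25.

23.25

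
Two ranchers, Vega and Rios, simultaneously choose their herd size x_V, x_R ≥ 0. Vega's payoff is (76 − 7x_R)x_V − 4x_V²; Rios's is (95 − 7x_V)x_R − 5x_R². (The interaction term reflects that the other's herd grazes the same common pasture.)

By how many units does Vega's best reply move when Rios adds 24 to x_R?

Expanding Vega's payoff: 76x_V − 7x_Rx_V − 4x_V².
∂π/∂x_V = 76 − 7x_R − 8x_V = 0, so x_V = 9.5 − 0.875x_R.
The reaction-function slope is −0.875, so a 24-unit rise in x_R moves x_V by −0.875 × 24 = −21. Vega's best response falls — the actions are strategic substitutes.

-21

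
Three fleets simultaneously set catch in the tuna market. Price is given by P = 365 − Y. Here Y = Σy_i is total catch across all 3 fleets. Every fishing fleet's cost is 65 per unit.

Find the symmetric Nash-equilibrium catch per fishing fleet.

75

A representative fishing fleet's profit is π_i = y_i(365 − Y) − 65y_i, with Y = y_i + Σ_{j≠i} y_j.
First-order condition: 300 − 2y_i − Σ_{j≠i} y_j = 0.
With identical fishing fleets, set every y_j = y: then 300 − 2y − 2y = 0, i.e. y = 300/4 = 75.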